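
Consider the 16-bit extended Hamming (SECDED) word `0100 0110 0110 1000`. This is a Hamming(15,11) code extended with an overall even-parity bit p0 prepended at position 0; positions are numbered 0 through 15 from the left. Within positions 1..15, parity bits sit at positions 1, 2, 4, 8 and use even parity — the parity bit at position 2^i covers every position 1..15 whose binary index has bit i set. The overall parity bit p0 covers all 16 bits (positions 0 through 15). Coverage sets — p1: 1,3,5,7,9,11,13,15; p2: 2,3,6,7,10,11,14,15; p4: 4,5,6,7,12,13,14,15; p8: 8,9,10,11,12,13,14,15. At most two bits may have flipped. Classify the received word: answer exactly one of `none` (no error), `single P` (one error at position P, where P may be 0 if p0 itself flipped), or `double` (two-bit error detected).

double

s1: b1⊕b3⊕b5⊕b7⊕b9⊕b11⊕b13⊕b15 = 1⊕0⊕1⊕0⊕1⊕0⊕0⊕0 = 1
s2: b2⊕b3⊕b6⊕b7⊕b10⊕b11⊕b14⊕b15 = 0⊕0⊕1⊕0⊕1⊕0⊕0⊕0 = 0
s4: b4⊕b5⊕b6⊕b7⊕b12⊕b13⊕b14⊕b15 = 0⊕1⊕1⊕0⊕1⊕0⊕0⊕0 = 1
s8: b8⊕b9⊕b10⊕b11⊕b12⊕b13⊕b14⊕b15 = 0⊕1⊕1⊕0⊕1⊕0⊕0⊕0 = 1
Syndrome (s8...s1) = 1101 → position 13.
Overall parity (XOR of all 16 bits, including p0): 0⊕1⊕0⊕0⊕0⊕1⊕1⊕0⊕0⊕1⊕1⊕0⊕1⊕0⊕0⊕0 = 0
Overall=0, syndrome position=13 → double-bit error detected (uncorrectable).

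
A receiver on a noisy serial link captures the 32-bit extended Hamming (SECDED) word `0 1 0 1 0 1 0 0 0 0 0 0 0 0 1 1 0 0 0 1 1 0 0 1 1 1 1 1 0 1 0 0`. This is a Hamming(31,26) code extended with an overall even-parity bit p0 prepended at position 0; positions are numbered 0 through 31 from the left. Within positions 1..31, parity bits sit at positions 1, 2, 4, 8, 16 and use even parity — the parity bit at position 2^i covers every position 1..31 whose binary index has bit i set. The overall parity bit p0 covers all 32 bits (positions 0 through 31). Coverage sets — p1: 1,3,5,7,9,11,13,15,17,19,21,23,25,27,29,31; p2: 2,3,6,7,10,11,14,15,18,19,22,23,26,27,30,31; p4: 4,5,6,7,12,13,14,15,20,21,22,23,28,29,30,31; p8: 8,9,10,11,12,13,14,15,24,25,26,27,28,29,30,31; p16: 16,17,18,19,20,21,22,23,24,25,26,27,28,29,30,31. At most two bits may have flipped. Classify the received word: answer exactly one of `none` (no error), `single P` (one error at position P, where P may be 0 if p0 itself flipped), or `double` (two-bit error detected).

s1: b1⊕b3⊕b5⊕b7⊕b9⊕b11⊕b13⊕b15⊕b17⊕b19⊕b21⊕b23⊕b25⊕b27⊕b29⊕b31 = 1⊕1⊕1⊕0⊕0⊕0⊕0⊕1⊕0⊕1⊕0⊕1⊕1⊕1⊕1⊕0 = 1
s2: b2⊕b3⊕b6⊕b7⊕b10⊕b11⊕b14⊕b15⊕b18⊕b19⊕b22⊕b23⊕b26⊕b27⊕b30⊕b31 = 0⊕1⊕0⊕0⊕0⊕0⊕1⊕1⊕0⊕1⊕0⊕1⊕1⊕1⊕0⊕0 = 1
s4: b4⊕b5⊕b6⊕b7⊕b12⊕b13⊕b14⊕b15⊕b20⊕b21⊕b22⊕b23⊕b28⊕b29⊕b30⊕b31 = 0⊕1⊕0⊕0⊕0⊕0⊕1⊕1⊕1⊕0⊕0⊕1⊕0⊕1⊕0⊕0 = 0
s8: b8⊕b9⊕b10⊕b11⊕b12⊕b13⊕b14⊕b15⊕b24⊕b25⊕b26⊕b27⊕b28⊕b29⊕b30⊕b31 = 0⊕0⊕0⊕0⊕0⊕0⊕1⊕1⊕1⊕1⊕1⊕1⊕0⊕1⊕0⊕0 = 1
s16: b16⊕b17⊕b18⊕b19⊕b20⊕b21⊕b22⊕b23⊕b24⊕b25⊕b26⊕b27⊕b28⊕b29⊕b30⊕b31 = 0⊕0⊕0⊕1⊕1⊕0⊕0⊕1⊕1⊕1⊕1⊕1⊕0⊕1⊕0⊕0 = 0
Syndrome (s16...s1) = 01011 → position 11.
Overall parity (XOR of all 32 bits, including p0): 0⊕1⊕0⊕1⊕0⊕1⊕0⊕0⊕0⊕0⊕0⊕0⊕0⊕0⊕1⊕1⊕0⊕0⊕0⊕1⊕1⊕0⊕0⊕1⊕1⊕1⊕1⊕1⊕0⊕1⊕0⊕0 = 1
Overall=1, syndrome position=11 → single-bit error at position 11.

single 11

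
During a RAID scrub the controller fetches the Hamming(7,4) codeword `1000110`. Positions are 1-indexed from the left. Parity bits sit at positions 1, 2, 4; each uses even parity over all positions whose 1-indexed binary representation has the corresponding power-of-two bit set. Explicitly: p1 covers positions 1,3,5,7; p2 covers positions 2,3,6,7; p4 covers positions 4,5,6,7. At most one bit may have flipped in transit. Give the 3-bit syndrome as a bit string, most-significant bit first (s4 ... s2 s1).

s1: b1⊕b3⊕b5⊕b7 = 1⊕0⊕1⊕0 = 0
s2: b2⊕b3⊕b6⊕b7 = 0⊕0⊕1⊕0 = 1
s4: b4⊕b5⊕b6⊕b7 = 0⊕1⊕1⊕0 = 0
Syndrome (s4...s1) = 010 → position 2.

010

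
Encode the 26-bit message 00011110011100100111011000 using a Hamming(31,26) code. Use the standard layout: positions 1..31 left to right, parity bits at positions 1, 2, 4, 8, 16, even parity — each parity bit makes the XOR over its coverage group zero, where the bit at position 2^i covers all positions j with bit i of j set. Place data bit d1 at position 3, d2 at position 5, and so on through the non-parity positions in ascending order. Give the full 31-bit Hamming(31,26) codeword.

Place data bits at non-power-of-two positions: b3=0, b5=0, b6=0, b7=1, b9=1, b10=1, b11=1, b12=0, b13=0, b14=1, b15=1, b17=1, b18=0, b19=0, b20=1, b21=0, b22=0, b23=1, b24=1, b25=1, b26=0, b27=1, b28=1, b29=0, b30=0, b31=0.
p1 = XOR of data positions {3,5,7,9,11,13,15,17,19,21,23,25,27,29,31} = 0⊕0⊕1⊕1⊕1⊕0⊕1⊕1⊕0⊕0⊕1⊕1⊕1⊕0⊕0 = 0
p2 = XOR of data positions {3,6,7,10,11,14,15,18,19,22,23,26,27,30,31} = 0⊕0⊕1⊕1⊕1⊕1⊕1⊕0⊕0⊕0⊕1⊕0⊕1⊕0⊕0 = 1
p4 = XOR of data positions {5,6,7,12,13,14,15,20,21,22,23,28,29,30,31} = 0⊕0⊕1⊕0⊕0⊕1⊕1⊕1⊕0⊕0⊕1⊕1⊕0⊕0⊕0 = 0
p8 = XOR of data positions {9,10,11,12,13,14,15,24,25,26,27,28,29,30,31} = 1⊕1⊕1⊕0⊕0⊕1⊕1⊕1⊕1⊕0⊕1⊕1⊕0⊕0⊕0 = 1
p16 = XOR of data positions {17,18,19,20,21,22,23,24,25,26,27,28,29,30,31} = 1⊕0⊕0⊕1⊕0⊕0⊕1⊕1⊕1⊕0⊕1⊕1⊕0⊕0⊕0 = 1
Codeword b1..b31 = 0100001111100111100100111011000

0100001111100111100100111011000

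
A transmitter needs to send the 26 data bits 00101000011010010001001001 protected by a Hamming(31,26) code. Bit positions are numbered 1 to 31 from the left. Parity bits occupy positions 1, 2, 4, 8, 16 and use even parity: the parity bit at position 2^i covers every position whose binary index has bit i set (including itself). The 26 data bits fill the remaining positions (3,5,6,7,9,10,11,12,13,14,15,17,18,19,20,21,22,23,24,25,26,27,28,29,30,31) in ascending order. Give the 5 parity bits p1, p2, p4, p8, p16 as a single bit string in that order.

Place data bits at non-power-of-two positions: b3=0, b5=0, b6=1, b7=0, b9=1, b10=0, b11=0, b12=0, b13=0, b14=1, b15=1, b17=0, b18=1, b19=0, b20=0, b21=1, b22=0, b23=0, b24=0, b25=1, b26=0, b27=0, b28=1, b29=0, b30=0, b31=1.
p1 = XOR of data positions {3,5,7,9,11,13,15,17,19,21,23,25,27,29,31} = 0⊕0⊕0⊕1⊕0⊕0⊕1⊕0⊕0⊕1⊕0⊕1⊕0⊕0⊕1 = 1
p2 = XOR of data positions {3,6,7,10,11,14,15,18,19,22,23,26,27,30,31} = 0⊕1⊕0⊕0⊕0⊕1⊕1⊕1⊕0⊕0⊕0⊕0⊕0⊕0⊕1 = 1
p4 = XOR of data positions {5,6,7,12,13,14,15,20,21,22,23,28,29,30,31} = 0⊕1⊕0⊕0⊕0⊕1⊕1⊕0⊕1⊕0⊕0⊕1⊕0⊕0⊕1 = 0
p8 = XOR of data positions {9,10,11,12,13,14,15,24,25,26,27,28,29,30,31} = 1⊕0⊕0⊕0⊕0⊕1⊕1⊕0⊕1⊕0⊕0⊕1⊕0⊕0⊕1 = 0
p16 = XOR of data positions {17,18,19,20,21,22,23,24,25,26,27,28,29,30,31} = 0⊕1⊕0⊕0⊕1⊕0⊕0⊕0⊕1⊕0⊕0⊕1⊕0⊕0⊕1 = 1
Parity bits p1,p2,p4,p8,p16 = 11001

11001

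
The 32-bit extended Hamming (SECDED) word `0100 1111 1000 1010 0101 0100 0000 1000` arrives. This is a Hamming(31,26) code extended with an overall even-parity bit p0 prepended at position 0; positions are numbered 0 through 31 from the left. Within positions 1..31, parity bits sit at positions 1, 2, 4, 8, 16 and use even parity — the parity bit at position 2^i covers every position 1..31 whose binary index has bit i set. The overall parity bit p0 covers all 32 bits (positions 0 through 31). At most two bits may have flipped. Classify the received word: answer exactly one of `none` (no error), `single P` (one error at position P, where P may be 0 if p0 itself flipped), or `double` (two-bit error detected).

none

s1: b1⊕b3⊕b5⊕b7⊕b9⊕b11⊕b13⊕b15⊕b17⊕b19⊕b21⊕b23⊕b25⊕b27⊕b29⊕b31 = 1⊕0⊕1⊕1⊕0⊕0⊕0⊕0⊕1⊕1⊕1⊕0⊕0⊕0⊕0⊕0 = 0
s2: b2⊕b3⊕b6⊕b7⊕b10⊕b11⊕b14⊕b15⊕b18⊕b19⊕b22⊕b23⊕b26⊕b27⊕b30⊕b31 = 0⊕0⊕1⊕1⊕0⊕0⊕1⊕0⊕0⊕1⊕0⊕0⊕0⊕0⊕0⊕0 = 0
s4: b4⊕b5⊕b6⊕b7⊕b12⊕b13⊕b14⊕b15⊕b20⊕b21⊕b22⊕b23⊕b28⊕b29⊕b30⊕b31 = 1⊕1⊕1⊕1⊕1⊕0⊕1⊕0⊕0⊕1⊕0⊕0⊕1⊕0⊕0⊕0 = 0
s8: b8⊕b9⊕b10⊕b11⊕b12⊕b13⊕b14⊕b15⊕b24⊕b25⊕b26⊕b27⊕b28⊕b29⊕b30⊕b31 = 1⊕0⊕0⊕0⊕1⊕0⊕1⊕0⊕0⊕0⊕0⊕0⊕1⊕0⊕0⊕0 = 0
s16: b16⊕b17⊕b18⊕b19⊕b20⊕b21⊕b22⊕b23⊕b24⊕b25⊕b26⊕b27⊕b28⊕b29⊕b30⊕b31 = 0⊕1⊕0⊕1⊕0⊕1⊕0⊕0⊕0⊕0⊕0⊕0⊕1⊕0⊕0⊕0 = 0
Syndrome (s16...s1) = 00000 → position 0 (no error).
Overall parity (XOR of all 32 bits, including p0): 0⊕1⊕0⊕0⊕1⊕1⊕1⊕1⊕1⊕0⊕0⊕0⊕1⊕0⊕1⊕0⊕0⊕1⊕0⊕1⊕0⊕1⊕0⊕0⊕0⊕0⊕0⊕0⊕1⊕0⊕0⊕0 = 0
Overall=0, syndrome position=0 → no error.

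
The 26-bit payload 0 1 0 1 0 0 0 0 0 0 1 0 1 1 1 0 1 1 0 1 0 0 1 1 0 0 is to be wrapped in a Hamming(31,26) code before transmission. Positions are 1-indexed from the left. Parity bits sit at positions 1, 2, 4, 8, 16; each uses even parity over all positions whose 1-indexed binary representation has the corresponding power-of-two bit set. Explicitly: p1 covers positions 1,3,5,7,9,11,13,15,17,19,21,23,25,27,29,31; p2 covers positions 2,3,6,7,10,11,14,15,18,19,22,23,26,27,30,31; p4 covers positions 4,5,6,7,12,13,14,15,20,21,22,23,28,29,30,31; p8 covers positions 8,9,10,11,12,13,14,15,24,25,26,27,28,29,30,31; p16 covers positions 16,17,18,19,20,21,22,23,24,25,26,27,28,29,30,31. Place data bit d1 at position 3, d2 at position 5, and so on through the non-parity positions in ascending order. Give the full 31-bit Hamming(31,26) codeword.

Place data bits at non-power-of-two positions: b3=0, b5=1, b6=0, b7=1, b9=0, b10=0, b11=0, b12=0, b13=0, b14=0, b15=1, b17=0, b18=1, b19=1, b20=1, b21=0, b22=1, b23=1, b24=0, b25=1, b26=0, b27=0, b28=1, b29=1, b30=0, b31=0.
p1 = XOR of data positions {3,5,7,9,11,13,15,17,19,21,23,25,27,29,31} = 0⊕1⊕1⊕0⊕0⊕0⊕1⊕0⊕1⊕0⊕1⊕1⊕0⊕1⊕0 = 1
p2 = XOR of data positions {3,6,7,10,11,14,15,18,19,22,23,26,27,30,31} = 0⊕0⊕1⊕0⊕0⊕0⊕1⊕1⊕1⊕1⊕1⊕0⊕0⊕0⊕0 = 0
p4 = XOR of data positions {5,6,7,12,13,14,15,20,21,22,23,28,29,30,31} = 1⊕0⊕1⊕0⊕0⊕0⊕1⊕1⊕0⊕1⊕1⊕1⊕1⊕0⊕0 = 0
p8 = XOR of data positions {9,10,11,12,13,14,15,24,25,26,27,28,29,30,31} = 0⊕0⊕0⊕0⊕0⊕0⊕1⊕0⊕1⊕0⊕0⊕1⊕1⊕0⊕0 = 0
p16 = XOR of data positions {17,18,19,20,21,22,23,24,25,26,27,28,29,30,31} = 0⊕1⊕1⊕1⊕0⊕1⊕1⊕0⊕1⊕0⊕0⊕1⊕1⊕0⊕0 = 0
Codeword b1..b31 = 1000101000000010011101101001100

1000101000000010011101101001100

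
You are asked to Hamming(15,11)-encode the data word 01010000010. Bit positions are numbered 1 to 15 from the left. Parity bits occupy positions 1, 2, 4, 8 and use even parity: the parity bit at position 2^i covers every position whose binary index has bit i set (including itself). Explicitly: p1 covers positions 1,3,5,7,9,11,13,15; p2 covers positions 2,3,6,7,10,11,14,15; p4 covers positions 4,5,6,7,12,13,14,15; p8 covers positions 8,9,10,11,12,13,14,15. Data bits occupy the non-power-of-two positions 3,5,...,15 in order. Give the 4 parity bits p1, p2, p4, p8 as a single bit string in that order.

0011

Place data bits at non-power-of-two positions: b3=0, b5=1, b6=0, b7=1, b9=0, b10=0, b11=0, b12=0, b13=0, b14=1, b15=0.
p1 = XOR of data positions {3,5,7,9,11,13,15} = 0⊕1⊕1⊕0⊕0⊕0⊕0 = 0
p2 = XOR of data positions {3,6,7,10,11,14,15} = 0⊕0⊕1⊕0⊕0⊕1⊕0 = 0
p4 = XOR of data positions {5,6,7,12,13,14,15} = 1⊕0⊕1⊕0⊕0⊕1⊕0 = 1
p8 = XOR of data positions {9,10,11,12,13,14,15} = 0⊕0⊕0⊕0⊕0⊕1⊕0 = 1
Parity bits p1,p2,p4,p8 = 0011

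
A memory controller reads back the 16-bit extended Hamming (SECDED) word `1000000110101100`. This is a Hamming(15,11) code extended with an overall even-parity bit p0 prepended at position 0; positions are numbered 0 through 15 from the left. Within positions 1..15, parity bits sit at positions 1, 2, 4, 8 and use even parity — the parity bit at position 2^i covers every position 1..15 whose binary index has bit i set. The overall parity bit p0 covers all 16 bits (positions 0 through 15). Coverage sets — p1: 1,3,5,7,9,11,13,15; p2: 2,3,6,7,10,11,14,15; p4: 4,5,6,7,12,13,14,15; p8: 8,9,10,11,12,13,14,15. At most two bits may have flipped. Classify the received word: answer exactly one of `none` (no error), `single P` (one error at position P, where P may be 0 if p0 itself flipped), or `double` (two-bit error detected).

double

s1: b1⊕b3⊕b5⊕b7⊕b9⊕b11⊕b13⊕b15 = 0⊕0⊕0⊕1⊕0⊕0⊕1⊕0 = 0
s2: b2⊕b3⊕b6⊕b7⊕b10⊕b11⊕b14⊕b15 = 0⊕0⊕0⊕1⊕1⊕0⊕0⊕0 = 0
s4: b4⊕b5⊕b6⊕b7⊕b12⊕b13⊕b14⊕b15 = 0⊕0⊕0⊕1⊕1⊕1⊕0⊕0 = 1
s8: b8⊕b9⊕b10⊕b11⊕b12⊕b13⊕b14⊕b15 = 1⊕0⊕1⊕0⊕1⊕1⊕0⊕0 = 0
Syndrome (s8...s1) = 0100 → position 4.
Overall parity (XOR of all 16 bits, including p0): 1⊕0⊕0⊕0⊕0⊕0⊕0⊕1⊕1⊕0⊕1⊕0⊕1⊕1⊕0⊕0 = 0
Overall=0, syndrome position=4 → double-bit error detected (uncorrectable).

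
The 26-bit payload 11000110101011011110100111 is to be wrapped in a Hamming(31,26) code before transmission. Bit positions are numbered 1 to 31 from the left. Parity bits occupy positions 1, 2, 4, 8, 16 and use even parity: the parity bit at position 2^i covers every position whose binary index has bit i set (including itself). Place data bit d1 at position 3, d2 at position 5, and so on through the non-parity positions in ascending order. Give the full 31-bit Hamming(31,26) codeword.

Place data bits at non-power-of-two positions: b3=1, b5=1, b6=0, b7=0, b9=0, b10=1, b11=1, b12=0, b13=1, b14=0, b15=1, b17=0, b18=1, b19=1, b20=0, b21=1, b22=1, b23=1, b24=1, b25=0, b26=1, b27=0, b28=0, b29=1, b30=1, b31=1.
p1 = XOR of data positions {3,5,7,9,11,13,15,17,19,21,23,25,27,29,31} = 1⊕1⊕0⊕0⊕1⊕1⊕1⊕0⊕1⊕1⊕1⊕0⊕0⊕1⊕1 = 0
p2 = XOR of data positions {3,6,7,10,11,14,15,18,19,22,23,26,27,30,31} = 1⊕0⊕0⊕1⊕1⊕0⊕1⊕1⊕1⊕1⊕1⊕1⊕0⊕1⊕1 = 1
p4 = XOR of data positions {5,6,7,12,13,14,15,20,21,22,23,28,29,30,31} = 1⊕0⊕0⊕0⊕1⊕0⊕1⊕0⊕1⊕1⊕1⊕0⊕1⊕1⊕1 = 1
p8 = XOR of data positions {9,10,11,12,13,14,15,24,25,26,27,28,29,30,31} = 0⊕1⊕1⊕0⊕1⊕0⊕1⊕1⊕0⊕1⊕0⊕0⊕1⊕1⊕1 = 1
p16 = XOR of data positions {17,18,19,20,21,22,23,24,25,26,27,28,29,30,31} = 0⊕1⊕1⊕0⊕1⊕1⊕1⊕1⊕0⊕1⊕0⊕0⊕1⊕1⊕1 = 0
Codeword b1..b31 = 0111100101101010011011110100111

0111100101101010011011110100111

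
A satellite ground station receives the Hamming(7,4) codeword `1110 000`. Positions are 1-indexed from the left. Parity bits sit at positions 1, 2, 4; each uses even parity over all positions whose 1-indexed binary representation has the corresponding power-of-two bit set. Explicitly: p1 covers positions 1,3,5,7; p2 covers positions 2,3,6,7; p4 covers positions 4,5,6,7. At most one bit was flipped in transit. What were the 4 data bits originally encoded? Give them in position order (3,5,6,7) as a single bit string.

s1: b1⊕b3⊕b5⊕b7 = 1⊕1⊕0⊕0 = 0
s2: b2⊕b3⊕b6⊕b7 = 1⊕1⊕0⊕0 = 0
s4: b4⊕b5⊕b6⊕b7 = 0⊕0⊕0⊕0 = 0
Syndrome (s4...s1) = 000 → position 0 (no error).
No correction needed.
Data bits at positions 3,5,6,7: 1000

1000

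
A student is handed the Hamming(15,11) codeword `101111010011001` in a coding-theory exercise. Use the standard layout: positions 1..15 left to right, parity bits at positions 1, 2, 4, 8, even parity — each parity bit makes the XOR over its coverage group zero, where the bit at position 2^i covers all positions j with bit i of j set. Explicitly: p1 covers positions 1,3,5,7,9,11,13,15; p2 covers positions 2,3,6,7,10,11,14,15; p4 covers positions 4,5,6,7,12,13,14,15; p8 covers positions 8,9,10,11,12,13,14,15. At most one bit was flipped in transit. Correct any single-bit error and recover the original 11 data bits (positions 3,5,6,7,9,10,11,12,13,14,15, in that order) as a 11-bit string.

10100011001

s1: b1⊕b3⊕b5⊕b7⊕b9⊕b11⊕b13⊕b15 = 1⊕1⊕1⊕0⊕0⊕1⊕0⊕1 = 1
s2: b2⊕b3⊕b6⊕b7⊕b10⊕b11⊕b14⊕b15 = 0⊕1⊕1⊕0⊕0⊕1⊕0⊕1 = 0
s4: b4⊕b5⊕b6⊕b7⊕b12⊕b13⊕b14⊕b15 = 1⊕1⊕1⊕0⊕1⊕0⊕0⊕1 = 1
s8: b8⊕b9⊕b10⊕b11⊕b12⊕b13⊕b14⊕b15 = 1⊕0⊕0⊕1⊕1⊕0⊕0⊕1 = 0
Syndrome (s8...s1) = 0101 → position 5.
Flip bit 5: corrected codeword = 101101010011001
Data bits at positions 3,5,6,7,9,10,11,12,13,14,15: 10100011001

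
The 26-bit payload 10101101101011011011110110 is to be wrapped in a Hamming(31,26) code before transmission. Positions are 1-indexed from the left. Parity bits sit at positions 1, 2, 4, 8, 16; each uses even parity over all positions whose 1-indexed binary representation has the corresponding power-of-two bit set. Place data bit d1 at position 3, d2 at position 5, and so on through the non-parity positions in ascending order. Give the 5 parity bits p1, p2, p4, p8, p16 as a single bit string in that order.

10010

Place data bits at non-power-of-two positions: b3=1, b5=0, b6=1, b7=0, b9=1, b10=1, b11=0, b12=1, b13=1, b14=0, b15=1, b17=0, b18=1, b19=1, b20=0, b21=1, b22=1, b23=0, b24=1, b25=1, b26=1, b27=1, b28=0, b29=1, b30=1, b31=0.
p1 = XOR of data positions {3,5,7,9,11,13,15,17,19,21,23,25,27,29,31} = 1⊕0⊕0⊕1⊕0⊕1⊕1⊕0⊕1⊕1⊕0⊕1⊕1⊕1⊕0 = 1
p2 = XOR of data positions {3,6,7,10,11,14,15,18,19,22,23,26,27,30,31} = 1⊕1⊕0⊕1⊕0⊕0⊕1⊕1⊕1⊕1⊕0⊕1⊕1⊕1⊕0 = 0
p4 = XOR of data positions {5,6,7,12,13,14,15,20,21,22,23,28,29,30,31} = 0⊕1⊕0⊕1⊕1⊕0⊕1⊕0⊕1⊕1⊕0⊕0⊕1⊕1⊕0 = 0
p8 = XOR of data positions {9,10,11,12,13,14,15,24,25,26,27,28,29,30,31} = 1⊕1⊕0⊕1⊕1⊕0⊕1⊕1⊕1⊕1⊕1⊕0⊕1⊕1⊕0 = 1
p16 = XOR of data positions {17,18,19,20,21,22,23,24,25,26,27,28,29,30,31} = 0⊕1⊕1⊕0⊕1⊕1⊕0⊕1⊕1⊕1⊕1⊕0⊕1⊕1⊕0 = 0
Parity bits p1,p2,p4,p8,p16 = 10010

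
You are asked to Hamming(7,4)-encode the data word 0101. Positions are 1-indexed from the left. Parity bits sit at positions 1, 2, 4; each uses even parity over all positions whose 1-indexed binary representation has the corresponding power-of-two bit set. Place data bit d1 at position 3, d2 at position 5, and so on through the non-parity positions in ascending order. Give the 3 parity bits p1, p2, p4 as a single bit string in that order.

010

Place data bits at non-power-of-two positions: b3=0, b5=1, b6=0, b7=1.
p1 = XOR of data positions {3,5,7} = 0⊕1⊕1 = 0
p2 = XOR of data positions {3,6,7} = 0⊕0⊕1 = 1
p4 = XOR of data positions {5,6,7} = 1⊕0⊕1 = 0
Parity bits p1,p2,p4 = 010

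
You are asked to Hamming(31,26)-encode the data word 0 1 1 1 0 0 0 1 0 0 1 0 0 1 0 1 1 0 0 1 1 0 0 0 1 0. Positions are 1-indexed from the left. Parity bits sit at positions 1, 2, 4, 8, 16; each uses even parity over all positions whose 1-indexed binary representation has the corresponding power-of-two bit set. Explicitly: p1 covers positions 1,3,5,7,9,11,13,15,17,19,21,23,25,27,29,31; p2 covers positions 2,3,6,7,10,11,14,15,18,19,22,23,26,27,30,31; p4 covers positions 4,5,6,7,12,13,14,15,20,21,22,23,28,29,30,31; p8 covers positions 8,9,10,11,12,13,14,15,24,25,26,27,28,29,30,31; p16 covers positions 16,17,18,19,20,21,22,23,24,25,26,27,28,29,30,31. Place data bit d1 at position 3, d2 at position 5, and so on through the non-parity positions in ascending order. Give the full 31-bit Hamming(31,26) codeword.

0100111100010010001011001100010

Place data bits at non-power-of-two positions: b3=0, b5=1, b6=1, b7=1, b9=0, b10=0, b11=0, b12=1, b13=0, b14=0, b15=1, b17=0, b18=0, b19=1, b20=0, b21=1, b22=1, b23=0, b24=0, b25=1, b26=1, b27=0, b28=0, b29=0, b30=1, b31=0.
p1 = XOR of data positions {3,5,7,9,11,13,15,17,19,21,23,25,27,29,31} = 0⊕1⊕1⊕0⊕0⊕0⊕1⊕0⊕1⊕1⊕0⊕1⊕0⊕0⊕0 = 0
p2 = XOR of data positions {3,6,7,10,11,14,15,18,19,22,23,26,27,30,31} = 0⊕1⊕1⊕0⊕0⊕0⊕1⊕0⊕1⊕1⊕0⊕1⊕0⊕1⊕0 = 1
p4 = XOR of data positions {5,6,7,12,13,14,15,20,21,22,23,28,29,30,31} = 1⊕1⊕1⊕1⊕0⊕0⊕1⊕0⊕1⊕1⊕0⊕0⊕0⊕1⊕0 = 0
p8 = XOR of data positions {9,10,11,12,13,14,15,24,25,26,27,28,29,30,31} = 0⊕0⊕0⊕1⊕0⊕0⊕1⊕0⊕1⊕1⊕0⊕0⊕0⊕1⊕0 = 1
p16 = XOR of data positions {17,18,19,20,21,22,23,24,25,26,27,28,29,30,31} = 0⊕0⊕1⊕0⊕1⊕1⊕0⊕0⊕1⊕1⊕0⊕0⊕0⊕1⊕0 = 0
Codeword b1..b31 = 0100111100010010001011001100010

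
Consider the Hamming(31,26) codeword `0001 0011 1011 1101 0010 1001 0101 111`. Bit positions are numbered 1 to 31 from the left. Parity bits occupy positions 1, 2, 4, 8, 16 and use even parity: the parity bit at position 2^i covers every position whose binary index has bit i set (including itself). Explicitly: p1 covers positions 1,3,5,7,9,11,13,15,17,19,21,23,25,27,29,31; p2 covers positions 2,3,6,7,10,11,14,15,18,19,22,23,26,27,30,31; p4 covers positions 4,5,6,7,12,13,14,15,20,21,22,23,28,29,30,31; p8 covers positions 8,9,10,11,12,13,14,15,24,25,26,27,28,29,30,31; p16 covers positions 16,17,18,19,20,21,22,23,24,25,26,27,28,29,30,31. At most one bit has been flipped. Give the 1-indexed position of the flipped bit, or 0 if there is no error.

18

s1: b1⊕b3⊕b5⊕b7⊕b9⊕b11⊕b13⊕b15⊕b17⊕b19⊕b21⊕b23⊕b25⊕b27⊕b29⊕b31 = 0⊕0⊕0⊕1⊕1⊕1⊕1⊕0⊕0⊕1⊕1⊕0⊕0⊕0⊕1⊕1 = 0
s2: b2⊕b3⊕b6⊕b7⊕b10⊕b11⊕b14⊕b15⊕b18⊕b19⊕b22⊕b23⊕b26⊕b27⊕b30⊕b31 = 0⊕0⊕0⊕1⊕0⊕1⊕1⊕0⊕0⊕1⊕0⊕0⊕1⊕0⊕1⊕1 = 1
s4: b4⊕b5⊕b6⊕b7⊕b12⊕b13⊕b14⊕b15⊕b20⊕b21⊕b22⊕b23⊕b28⊕b29⊕b30⊕b31 = 1⊕0⊕0⊕1⊕1⊕1⊕1⊕0⊕0⊕1⊕0⊕0⊕1⊕1⊕1⊕1 = 0
s8: b8⊕b9⊕b10⊕b11⊕b12⊕b13⊕b14⊕b15⊕b24⊕b25⊕b26⊕b27⊕b28⊕b29⊕b30⊕b31 = 1⊕1⊕0⊕1⊕1⊕1⊕1⊕0⊕1⊕0⊕1⊕0⊕1⊕1⊕1⊕1 = 0
s16: b16⊕b17⊕b18⊕b19⊕b20⊕b21⊕b22⊕b23⊕b24⊕b25⊕b26⊕b27⊕b28⊕b29⊕b30⊕b31 = 1⊕0⊕0⊕1⊕0⊕1⊕0⊕0⊕1⊕0⊕1⊕0⊕1⊕1⊕1⊕1 = 1
Syndrome (s16...s1) = 10010 → position 18.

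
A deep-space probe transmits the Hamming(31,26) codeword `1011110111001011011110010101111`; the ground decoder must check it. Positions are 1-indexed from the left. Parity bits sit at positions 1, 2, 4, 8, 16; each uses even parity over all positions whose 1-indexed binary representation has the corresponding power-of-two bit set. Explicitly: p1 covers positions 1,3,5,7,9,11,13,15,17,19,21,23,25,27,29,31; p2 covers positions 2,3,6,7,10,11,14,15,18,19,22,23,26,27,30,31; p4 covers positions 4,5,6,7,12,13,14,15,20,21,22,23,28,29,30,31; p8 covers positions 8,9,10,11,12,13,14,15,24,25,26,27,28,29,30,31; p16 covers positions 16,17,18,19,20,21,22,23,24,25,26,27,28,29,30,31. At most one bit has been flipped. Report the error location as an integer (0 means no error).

s1: b1⊕b3⊕b5⊕b7⊕b9⊕b11⊕b13⊕b15⊕b17⊕b19⊕b21⊕b23⊕b25⊕b27⊕b29⊕b31 = 1⊕1⊕1⊕0⊕1⊕0⊕1⊕1⊕0⊕1⊕1⊕0⊕0⊕0⊕1⊕1 = 0
s2: b2⊕b3⊕b6⊕b7⊕b10⊕b11⊕b14⊕b15⊕b18⊕b19⊕b22⊕b23⊕b26⊕b27⊕b30⊕b31 = 0⊕1⊕1⊕0⊕1⊕0⊕0⊕1⊕1⊕1⊕0⊕0⊕1⊕0⊕1⊕1 = 1
s4: b4⊕b5⊕b6⊕b7⊕b12⊕b13⊕b14⊕b15⊕b20⊕b21⊕b22⊕b23⊕b28⊕b29⊕b30⊕b31 = 1⊕1⊕1⊕0⊕0⊕1⊕0⊕1⊕1⊕1⊕0⊕0⊕1⊕1⊕1⊕1 = 1
s8: b8⊕b9⊕b10⊕b11⊕b12⊕b13⊕b14⊕b15⊕b24⊕b25⊕b26⊕b27⊕b28⊕b29⊕b30⊕b31 = 1⊕1⊕1⊕0⊕0⊕1⊕0⊕1⊕1⊕0⊕1⊕0⊕1⊕1⊕1⊕1 = 1
s16: b16⊕b17⊕b18⊕b19⊕b20⊕b21⊕b22⊕b23⊕b24⊕b25⊕b26⊕b27⊕b28⊕b29⊕b30⊕b31 = 1⊕0⊕1⊕1⊕1⊕1⊕0⊕0⊕1⊕0⊕1⊕0⊕1⊕1⊕1⊕1 = 1
Syndrome (s16...s1) = 11110 → position 30.

30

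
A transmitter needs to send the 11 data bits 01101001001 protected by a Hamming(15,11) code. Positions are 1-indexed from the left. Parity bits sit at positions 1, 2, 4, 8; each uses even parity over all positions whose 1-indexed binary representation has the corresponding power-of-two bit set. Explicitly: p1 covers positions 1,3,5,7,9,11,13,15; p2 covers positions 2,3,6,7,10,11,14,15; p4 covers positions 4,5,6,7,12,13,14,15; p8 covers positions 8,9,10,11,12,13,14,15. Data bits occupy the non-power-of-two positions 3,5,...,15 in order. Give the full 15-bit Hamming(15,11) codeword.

Place data bits at non-power-of-two positions: b3=0, b5=1, b6=1, b7=0, b9=1, b10=0, b11=0, b12=1, b13=0, b14=0, b15=1.
p1 = XOR of data positions {3,5,7,9,11,13,15} = 0⊕1⊕0⊕1⊕0⊕0⊕1 = 1
p2 = XOR of data positions {3,6,7,10,11,14,15} = 0⊕1⊕0⊕0⊕0⊕0⊕1 = 0
p4 = XOR of data positions {5,6,7,12,13,14,15} = 1⊕1⊕0⊕1⊕0⊕0⊕1 = 0
p8 = XOR of data positions {9,10,11,12,13,14,15} = 1⊕0⊕0⊕1⊕0⊕0⊕1 = 1
Codeword b1..b15 = 100011011001001

100011011001001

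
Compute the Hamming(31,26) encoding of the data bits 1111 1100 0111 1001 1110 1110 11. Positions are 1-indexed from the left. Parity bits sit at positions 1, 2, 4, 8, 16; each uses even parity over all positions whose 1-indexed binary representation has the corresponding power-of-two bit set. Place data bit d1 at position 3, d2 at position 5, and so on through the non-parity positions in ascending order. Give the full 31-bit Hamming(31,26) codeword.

Place data bits at non-power-of-two positions: b3=1, b5=1, b6=1, b7=1, b9=1, b10=1, b11=0, b12=0, b13=0, b14=1, b15=1, b17=1, b18=1, b19=0, b20=0, b21=1, b22=1, b23=1, b24=1, b25=0, b26=1, b27=1, b28=1, b29=0, b30=1, b31=1.
p1 = XOR of data positions {3,5,7,9,11,13,15,17,19,21,23,25,27,29,31} = 1⊕1⊕1⊕1⊕0⊕0⊕1⊕1⊕0⊕1⊕1⊕0⊕1⊕0⊕1 = 0
p2 = XOR of data positions {3,6,7,10,11,14,15,18,19,22,23,26,27,30,31} = 1⊕1⊕1⊕1⊕0⊕1⊕1⊕1⊕0⊕1⊕1⊕1⊕1⊕1⊕1 = 1
p4 = XOR of data positions {5,6,7,12,13,14,15,20,21,22,23,28,29,30,31} = 1⊕1⊕1⊕0⊕0⊕1⊕1⊕0⊕1⊕1⊕1⊕1⊕0⊕1⊕1 = 1
p8 = XOR of data positions {9,10,11,12,13,14,15,24,25,26,27,28,29,30,31} = 1⊕1⊕0⊕0⊕0⊕1⊕1⊕1⊕0⊕1⊕1⊕1⊕0⊕1⊕1 = 0
p16 = XOR of data positions {17,18,19,20,21,22,23,24,25,26,27,28,29,30,31} = 1⊕1⊕0⊕0⊕1⊕1⊕1⊕1⊕0⊕1⊕1⊕1⊕0⊕1⊕1 = 1
Codeword b1..b31 = 0111111011000111110011110111011

0111111011000111110011110111011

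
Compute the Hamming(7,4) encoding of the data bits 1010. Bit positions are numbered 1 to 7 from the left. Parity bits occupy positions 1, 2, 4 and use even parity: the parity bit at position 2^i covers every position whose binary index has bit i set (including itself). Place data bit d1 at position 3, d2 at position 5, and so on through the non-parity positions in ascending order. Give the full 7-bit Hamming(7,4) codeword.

1011010

Place data bits at non-power-of-two positions: b3=1, b5=0, b6=1, b7=0.
p1 = XOR of data positions {3,5,7} = 1⊕0⊕0 = 1
p2 = XOR of data positions {3,6,7} = 1⊕1⊕0 = 0
p4 = XOR of data positions {5,6,7} = 0⊕1⊕0 = 1
Codeword b1..b7 = 1011010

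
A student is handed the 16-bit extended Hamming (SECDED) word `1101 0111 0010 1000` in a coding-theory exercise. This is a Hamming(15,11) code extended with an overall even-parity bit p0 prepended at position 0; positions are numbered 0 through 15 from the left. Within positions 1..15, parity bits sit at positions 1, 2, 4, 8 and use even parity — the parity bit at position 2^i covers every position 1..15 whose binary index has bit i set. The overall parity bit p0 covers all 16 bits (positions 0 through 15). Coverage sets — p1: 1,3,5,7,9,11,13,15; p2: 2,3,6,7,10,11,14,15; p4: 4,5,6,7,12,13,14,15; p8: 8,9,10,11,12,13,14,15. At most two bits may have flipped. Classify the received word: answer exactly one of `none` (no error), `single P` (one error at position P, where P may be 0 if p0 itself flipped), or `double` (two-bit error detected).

s1: b1⊕b3⊕b5⊕b7⊕b9⊕b11⊕b13⊕b15 = 1⊕1⊕1⊕1⊕0⊕0⊕0⊕0 = 0
s2: b2⊕b3⊕b6⊕b7⊕b10⊕b11⊕b14⊕b15 = 0⊕1⊕1⊕1⊕1⊕0⊕0⊕0 = 0
s4: b4⊕b5⊕b6⊕b7⊕b12⊕b13⊕b14⊕b15 = 0⊕1⊕1⊕1⊕1⊕0⊕0⊕0 = 0
s8: b8⊕b9⊕b10⊕b11⊕b12⊕b13⊕b14⊕b15 = 0⊕0⊕1⊕0⊕1⊕0⊕0⊕0 = 0
Syndrome (s8...s1) = 0000 → position 0 (no error).
Overall parity (XOR of all 16 bits, including p0): 1⊕1⊕0⊕1⊕0⊕1⊕1⊕1⊕0⊕0⊕1⊕0⊕1⊕0⊕0⊕0 = 0
Overall=0, syndrome position=0 → no error.

none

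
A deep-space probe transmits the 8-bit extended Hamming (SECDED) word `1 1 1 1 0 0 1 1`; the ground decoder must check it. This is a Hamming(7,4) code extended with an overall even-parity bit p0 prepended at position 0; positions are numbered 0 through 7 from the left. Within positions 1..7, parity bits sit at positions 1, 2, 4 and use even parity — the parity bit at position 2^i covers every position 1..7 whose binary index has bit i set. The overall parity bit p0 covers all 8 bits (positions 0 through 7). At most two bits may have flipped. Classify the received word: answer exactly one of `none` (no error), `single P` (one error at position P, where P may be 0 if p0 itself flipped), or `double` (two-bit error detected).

s1: b1⊕b3⊕b5⊕b7 = 1⊕1⊕0⊕1 = 1
s2: b2⊕b3⊕b6⊕b7 = 1⊕1⊕1⊕1 = 0
s4: b4⊕b5⊕b6⊕b7 = 0⊕0⊕1⊕1 = 0
Syndrome (s4...s1) = 001 → position 1.
Overall parity (XOR of all 8 bits, including p0): 1⊕1⊕1⊕1⊕0⊕0⊕1⊕1 = 0
Overall=0, syndrome position=1 → double-bit error detected (uncorrectable).

double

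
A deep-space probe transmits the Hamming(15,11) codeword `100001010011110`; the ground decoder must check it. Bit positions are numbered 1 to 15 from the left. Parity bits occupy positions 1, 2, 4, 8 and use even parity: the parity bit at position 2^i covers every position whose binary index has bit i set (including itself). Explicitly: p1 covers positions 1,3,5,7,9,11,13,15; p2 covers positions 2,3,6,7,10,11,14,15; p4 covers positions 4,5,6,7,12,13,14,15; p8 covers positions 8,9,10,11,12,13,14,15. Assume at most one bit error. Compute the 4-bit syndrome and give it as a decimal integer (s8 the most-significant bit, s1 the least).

11

s1: b1⊕b3⊕b5⊕b7⊕b9⊕b11⊕b13⊕b15 = 1⊕0⊕0⊕0⊕0⊕1⊕1⊕0 = 1
s2: b2⊕b3⊕b6⊕b7⊕b10⊕b11⊕b14⊕b15 = 0⊕0⊕1⊕0⊕0⊕1⊕1⊕0 = 1
s4: b4⊕b5⊕b6⊕b7⊕b12⊕b13⊕b14⊕b15 = 0⊕0⊕1⊕0⊕1⊕1⊕1⊕0 = 0
s8: b8⊕b9⊕b10⊕b11⊕b12⊕b13⊕b14⊕b15 = 1⊕0⊕0⊕1⊕1⊕1⊕1⊕0 = 1
Syndrome (s8...s1) = 1011 → position 11.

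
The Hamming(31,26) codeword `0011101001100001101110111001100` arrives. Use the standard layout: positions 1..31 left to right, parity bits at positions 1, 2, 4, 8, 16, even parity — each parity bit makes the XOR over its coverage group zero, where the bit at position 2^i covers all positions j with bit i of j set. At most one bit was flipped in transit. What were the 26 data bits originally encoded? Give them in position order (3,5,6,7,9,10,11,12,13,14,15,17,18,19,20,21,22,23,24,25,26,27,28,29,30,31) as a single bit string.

s1: b1⊕b3⊕b5⊕b7⊕b9⊕b11⊕b13⊕b15⊕b17⊕b19⊕b21⊕b23⊕b25⊕b27⊕b29⊕b31 = 0⊕1⊕1⊕1⊕0⊕1⊕0⊕0⊕1⊕1⊕1⊕1⊕1⊕0⊕1⊕0 = 0
s2: b2⊕b3⊕b6⊕b7⊕b10⊕b11⊕b14⊕b15⊕b18⊕b19⊕b22⊕b23⊕b26⊕b27⊕b30⊕b31 = 0⊕1⊕0⊕1⊕1⊕1⊕0⊕0⊕0⊕1⊕0⊕1⊕0⊕0⊕0⊕0 = 0
s4: b4⊕b5⊕b6⊕b7⊕b12⊕b13⊕b14⊕b15⊕b20⊕b21⊕b22⊕b23⊕b28⊕b29⊕b30⊕b31 = 1⊕1⊕0⊕1⊕0⊕0⊕0⊕0⊕1⊕1⊕0⊕1⊕1⊕1⊕0⊕0 = 0
s8: b8⊕b9⊕b10⊕b11⊕b12⊕b13⊕b14⊕b15⊕b24⊕b25⊕b26⊕b27⊕b28⊕b29⊕b30⊕b31 = 0⊕0⊕1⊕1⊕0⊕0⊕0⊕0⊕1⊕1⊕0⊕0⊕1⊕1⊕0⊕0 = 0
s16: b16⊕b17⊕b18⊕b19⊕b20⊕b21⊕b22⊕b23⊕b24⊕b25⊕b26⊕b27⊕b28⊕b29⊕b30⊕b31 = 1⊕1⊕0⊕1⊕1⊕1⊕0⊕1⊕1⊕1⊕0⊕0⊕1⊕1⊕0⊕0 = 0
Syndrome (s16...s1) = 00000 → position 0 (no error).
No correction needed.
Data bits at positions 3,5,6,7,9,10,11,12,13,14,15,17,18,19,20,21,22,23,24,25,26,27,28,29,30,31: 11010110000101110111001100

11010110000101110111001100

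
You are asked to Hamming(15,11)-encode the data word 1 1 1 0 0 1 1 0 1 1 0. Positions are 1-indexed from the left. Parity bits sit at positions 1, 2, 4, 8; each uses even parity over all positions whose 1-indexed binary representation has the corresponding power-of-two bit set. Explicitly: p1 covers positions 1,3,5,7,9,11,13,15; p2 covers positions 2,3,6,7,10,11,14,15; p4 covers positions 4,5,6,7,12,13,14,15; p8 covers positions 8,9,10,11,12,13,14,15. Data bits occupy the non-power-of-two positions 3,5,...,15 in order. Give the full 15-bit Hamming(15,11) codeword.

011011000110110

Place data bits at non-power-of-two positions: b3=1, b5=1, b6=1, b7=0, b9=0, b10=1, b11=1, b12=0, b13=1, b14=1, b15=0.
p1 = XOR of data positions {3,5,7,9,11,13,15} = 1⊕1⊕0⊕0⊕1⊕1⊕0 = 0
p2 = XOR of data positions {3,6,7,10,11,14,15} = 1⊕1⊕0⊕1⊕1⊕1⊕0 = 1
p4 = XOR of data positions {5,6,7,12,13,14,15} = 1⊕1⊕0⊕0⊕1⊕1⊕0 = 0
p8 = XOR of data positions {9,10,11,12,13,14,15} = 0⊕1⊕1⊕0⊕1⊕1⊕0 = 0
Codeword b1..b15 = 011011000110110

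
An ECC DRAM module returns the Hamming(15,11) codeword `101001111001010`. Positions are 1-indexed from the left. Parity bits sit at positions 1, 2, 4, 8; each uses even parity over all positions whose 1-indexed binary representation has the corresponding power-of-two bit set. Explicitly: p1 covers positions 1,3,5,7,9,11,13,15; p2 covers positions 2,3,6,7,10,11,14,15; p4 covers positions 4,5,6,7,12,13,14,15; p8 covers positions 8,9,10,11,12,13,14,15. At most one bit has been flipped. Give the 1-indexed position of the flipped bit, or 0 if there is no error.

s1: b1⊕b3⊕b5⊕b7⊕b9⊕b11⊕b13⊕b15 = 1⊕1⊕0⊕1⊕1⊕0⊕0⊕0 = 0
s2: b2⊕b3⊕b6⊕b7⊕b10⊕b11⊕b14⊕b15 = 0⊕1⊕1⊕1⊕0⊕0⊕1⊕0 = 0
s4: b4⊕b5⊕b6⊕b7⊕b12⊕b13⊕b14⊕b15 = 0⊕0⊕1⊕1⊕1⊕0⊕1⊕0 = 0
s8: b8⊕b9⊕b10⊕b11⊕b12⊕b13⊕b14⊕b15 = 1⊕1⊕0⊕0⊕1⊕0⊕1⊕0 = 0
Syndrome (s8...s1) = 0000 → position 0 (no error).

0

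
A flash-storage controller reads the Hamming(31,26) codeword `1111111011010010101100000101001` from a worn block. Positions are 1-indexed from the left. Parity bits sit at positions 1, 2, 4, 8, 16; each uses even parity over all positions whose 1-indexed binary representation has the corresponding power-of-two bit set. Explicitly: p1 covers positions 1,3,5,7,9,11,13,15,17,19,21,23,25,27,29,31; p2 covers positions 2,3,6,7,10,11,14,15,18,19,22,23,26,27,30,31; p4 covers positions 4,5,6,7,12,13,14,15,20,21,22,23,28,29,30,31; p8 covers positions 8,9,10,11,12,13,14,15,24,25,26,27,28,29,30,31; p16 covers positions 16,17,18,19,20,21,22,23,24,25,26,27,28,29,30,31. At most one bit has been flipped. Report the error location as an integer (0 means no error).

15

s1: b1⊕b3⊕b5⊕b7⊕b9⊕b11⊕b13⊕b15⊕b17⊕b19⊕b21⊕b23⊕b25⊕b27⊕b29⊕b31 = 1⊕1⊕1⊕1⊕1⊕0⊕0⊕1⊕1⊕1⊕0⊕0⊕0⊕0⊕0⊕1 = 1
s2: b2⊕b3⊕b6⊕b7⊕b10⊕b11⊕b14⊕b15⊕b18⊕b19⊕b22⊕b23⊕b26⊕b27⊕b30⊕b31 = 1⊕1⊕1⊕1⊕1⊕0⊕0⊕1⊕0⊕1⊕0⊕0⊕1⊕0⊕0⊕1 = 1
s4: b4⊕b5⊕b6⊕b7⊕b12⊕b13⊕b14⊕b15⊕b20⊕b21⊕b22⊕b23⊕b28⊕b29⊕b30⊕b31 = 1⊕1⊕1⊕1⊕1⊕0⊕0⊕1⊕1⊕0⊕0⊕0⊕1⊕0⊕0⊕1 = 1
s8: b8⊕b9⊕b10⊕b11⊕b12⊕b13⊕b14⊕b15⊕b24⊕b25⊕b26⊕b27⊕b28⊕b29⊕b30⊕b31 = 0⊕1⊕1⊕0⊕1⊕0⊕0⊕1⊕0⊕0⊕1⊕0⊕1⊕0⊕0⊕1 = 1
s16: b16⊕b17⊕b18⊕b19⊕b20⊕b21⊕b22⊕b23⊕b24⊕b25⊕b26⊕b27⊕b28⊕b29⊕b30⊕b31 = 0⊕1⊕0⊕1⊕1⊕0⊕0⊕0⊕0⊕0⊕1⊕0⊕1⊕0⊕0⊕1 = 0
Syndrome (s16...s1) = 01111 → position 15.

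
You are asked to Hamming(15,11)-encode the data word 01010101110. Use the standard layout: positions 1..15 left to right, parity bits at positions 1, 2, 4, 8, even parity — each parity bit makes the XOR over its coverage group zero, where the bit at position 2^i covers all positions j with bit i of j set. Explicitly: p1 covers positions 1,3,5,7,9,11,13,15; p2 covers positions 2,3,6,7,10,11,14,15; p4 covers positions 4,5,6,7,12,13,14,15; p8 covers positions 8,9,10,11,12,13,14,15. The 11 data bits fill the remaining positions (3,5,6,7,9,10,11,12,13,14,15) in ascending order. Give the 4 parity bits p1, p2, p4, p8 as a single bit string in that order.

Place data bits at non-power-of-two positions: b3=0, b5=1, b6=0, b7=1, b9=0, b10=1, b11=0, b12=1, b13=1, b14=1, b15=0.
p1 = XOR of data positions {3,5,7,9,11,13,15} = 0⊕1⊕1⊕0⊕0⊕1⊕0 = 1
p2 = XOR of data positions {3,6,7,10,11,14,15} = 0⊕0⊕1⊕1⊕0⊕1⊕0 = 1
p4 = XOR of data positions {5,6,7,12,13,14,15} = 1⊕0⊕1⊕1⊕1⊕1⊕0 = 1
p8 = XOR of data positions {9,10,11,12,13,14,15} = 0⊕1⊕0⊕1⊕1⊕1⊕0 = 0
Parity bits p1,p2,p4,p8 = 1110

1110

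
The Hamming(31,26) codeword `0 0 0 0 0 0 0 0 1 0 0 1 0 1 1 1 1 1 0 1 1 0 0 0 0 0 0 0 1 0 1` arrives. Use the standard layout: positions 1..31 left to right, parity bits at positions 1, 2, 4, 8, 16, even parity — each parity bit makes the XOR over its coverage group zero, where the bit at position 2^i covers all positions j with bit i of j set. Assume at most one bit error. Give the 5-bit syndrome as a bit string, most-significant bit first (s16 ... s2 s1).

s1: b1⊕b3⊕b5⊕b7⊕b9⊕b11⊕b13⊕b15⊕b17⊕b19⊕b21⊕b23⊕b25⊕b27⊕b29⊕b31 = 0⊕0⊕0⊕0⊕1⊕0⊕0⊕1⊕1⊕0⊕1⊕0⊕0⊕0⊕1⊕1 = 0
s2: b2⊕b3⊕b6⊕b7⊕b10⊕b11⊕b14⊕b15⊕b18⊕b19⊕b22⊕b23⊕b26⊕b27⊕b30⊕b31 = 0⊕0⊕0⊕0⊕0⊕0⊕1⊕1⊕1⊕0⊕0⊕0⊕0⊕0⊕0⊕1 = 0
s4: b4⊕b5⊕b6⊕b7⊕b12⊕b13⊕b14⊕b15⊕b20⊕b21⊕b22⊕b23⊕b28⊕b29⊕b30⊕b31 = 0⊕0⊕0⊕0⊕1⊕0⊕1⊕1⊕1⊕1⊕0⊕0⊕0⊕1⊕0⊕1 = 1
s8: b8⊕b9⊕b10⊕b11⊕b12⊕b13⊕b14⊕b15⊕b24⊕b25⊕b26⊕b27⊕b28⊕b29⊕b30⊕b31 = 0⊕1⊕0⊕0⊕1⊕0⊕1⊕1⊕0⊕0⊕0⊕0⊕0⊕1⊕0⊕1 = 0
s16: b16⊕b17⊕b18⊕b19⊕b20⊕b21⊕b22⊕b23⊕b24⊕b25⊕b26⊕b27⊕b28⊕b29⊕b30⊕b31 = 1⊕1⊕1⊕0⊕1⊕1⊕0⊕0⊕0⊕0⊕0⊕0⊕0⊕1⊕0⊕1 = 1
Syndrome (s16...s1) = 10100 → position 20.

10100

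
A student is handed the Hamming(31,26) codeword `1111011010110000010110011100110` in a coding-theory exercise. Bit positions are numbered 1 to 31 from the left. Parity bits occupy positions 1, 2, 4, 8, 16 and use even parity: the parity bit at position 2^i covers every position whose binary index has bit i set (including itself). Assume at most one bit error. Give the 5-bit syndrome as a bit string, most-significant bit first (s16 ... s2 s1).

s1: b1⊕b3⊕b5⊕b7⊕b9⊕b11⊕b13⊕b15⊕b17⊕b19⊕b21⊕b23⊕b25⊕b27⊕b29⊕b31 = 1⊕1⊕0⊕1⊕1⊕1⊕0⊕0⊕0⊕0⊕1⊕0⊕1⊕0⊕1⊕0 = 0
s2: b2⊕b3⊕b6⊕b7⊕b10⊕b11⊕b14⊕b15⊕b18⊕b19⊕b22⊕b23⊕b26⊕b27⊕b30⊕b31 = 1⊕1⊕1⊕1⊕0⊕1⊕0⊕0⊕1⊕0⊕0⊕0⊕1⊕0⊕1⊕0 = 0
s4: b4⊕b5⊕b6⊕b7⊕b12⊕b13⊕b14⊕b15⊕b20⊕b21⊕b22⊕b23⊕b28⊕b29⊕b30⊕b31 = 1⊕0⊕1⊕1⊕1⊕0⊕0⊕0⊕1⊕1⊕0⊕0⊕0⊕1⊕1⊕0 = 0
s8: b8⊕b9⊕b10⊕b11⊕b12⊕b13⊕b14⊕b15⊕b24⊕b25⊕b26⊕b27⊕b28⊕b29⊕b30⊕b31 = 0⊕1⊕0⊕1⊕1⊕0⊕0⊕0⊕1⊕1⊕1⊕0⊕0⊕1⊕1⊕0 = 0
s16: b16⊕b17⊕b18⊕b19⊕b20⊕b21⊕b22⊕b23⊕b24⊕b25⊕b26⊕b27⊕b28⊕b29⊕b30⊕b31 = 0⊕0⊕1⊕0⊕1⊕1⊕0⊕0⊕1⊕1⊕1⊕0⊕0⊕1⊕1⊕0 = 0
Syndrome (s16...s1) = 00000 → position 0 (no error).

00000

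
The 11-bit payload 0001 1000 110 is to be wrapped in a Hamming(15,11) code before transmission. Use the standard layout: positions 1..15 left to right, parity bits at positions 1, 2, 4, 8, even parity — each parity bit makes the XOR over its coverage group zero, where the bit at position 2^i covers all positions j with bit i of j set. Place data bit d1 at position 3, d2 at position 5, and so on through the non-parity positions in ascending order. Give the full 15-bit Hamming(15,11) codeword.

Place data bits at non-power-of-two positions: b3=0, b5=0, b6=0, b7=1, b9=1, b10=0, b11=0, b12=0, b13=1, b14=1, b15=0.
p1 = XOR of data positions {3,5,7,9,11,13,15} = 0⊕0⊕1⊕1⊕0⊕1⊕0 = 1
p2 = XOR of data positions {3,6,7,10,11,14,15} = 0⊕0⊕1⊕0⊕0⊕1⊕0 = 0
p4 = XOR of data positions {5,6,7,12,13,14,15} = 0⊕0⊕1⊕0⊕1⊕1⊕0 = 1
p8 = XOR of data positions {9,10,11,12,13,14,15} = 1⊕0⊕0⊕0⊕1⊕1⊕0 = 1
Codeword b1..b15 = 100100111000110

100100111000110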